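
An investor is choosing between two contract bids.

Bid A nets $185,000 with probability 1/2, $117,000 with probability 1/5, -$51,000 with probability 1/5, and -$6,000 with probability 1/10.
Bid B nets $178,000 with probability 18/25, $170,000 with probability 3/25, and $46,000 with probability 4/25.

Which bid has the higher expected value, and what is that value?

Bid A = 1/2 × 185000 + 1/5 × 117000 + 1/5 × (-51000) + 1/10 × (-6000) = 92500 + 23400 − 10200 − 600 = 105100
Bid B = 18/25 × 178000 + 3/25 × 170000 + 4/25 × 46000 = 128160 + 20400 + 7360 = 155920

Bid B ($155,920)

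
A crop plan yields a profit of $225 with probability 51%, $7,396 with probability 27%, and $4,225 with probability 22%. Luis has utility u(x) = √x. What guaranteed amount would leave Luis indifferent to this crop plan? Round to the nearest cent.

$2,040.33

E[u] = 0.51·√225 + 0.27·√7396 + 0.22·√4225 = 0.51·15 + 0.27·86 + 0.22·65 = 45.17
CE = (45.17)² = 2040.3289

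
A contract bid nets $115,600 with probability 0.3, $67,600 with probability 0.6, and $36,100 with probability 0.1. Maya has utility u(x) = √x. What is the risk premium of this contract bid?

E[u] = 0.3·√115600 + 0.6·√67600 + 0.1·√36100 = 0.3·340 + 0.6·260 + 0.1·190 = 277
CE = (277)² = 76729
Risk premium = EV − CE = 78850 − 76729 = 2121

$2,121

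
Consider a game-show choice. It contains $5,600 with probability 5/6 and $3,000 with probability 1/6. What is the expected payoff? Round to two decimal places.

$5,166.67

EV = 5/6 × 5600 + 1/6 × 3000 = 4666.6667 + 500 = 5166.6667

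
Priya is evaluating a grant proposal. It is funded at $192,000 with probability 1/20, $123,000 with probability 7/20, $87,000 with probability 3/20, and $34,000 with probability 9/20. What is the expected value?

$81,000

EV = 1/20 × 192000 + 7/20 × 123000 + 3/20 × 87000 + 9/20 × 34000 = 9600 + 43050 + 13050 + 15300 = 81000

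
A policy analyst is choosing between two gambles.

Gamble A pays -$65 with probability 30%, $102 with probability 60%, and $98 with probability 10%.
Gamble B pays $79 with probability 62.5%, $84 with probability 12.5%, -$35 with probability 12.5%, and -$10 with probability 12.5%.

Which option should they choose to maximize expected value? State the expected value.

Gamble B ($54.25)

Gamble A = 0.3 × (-65) + 0.6 × 102 + 0.1 × 98 = -19.5 + 61.2 + 9.8 = 51.5
Gamble B = 0.625 × 79 + 0.125 × 84 + 0.125 × (-35) + 0.125 × (-10) = 49.375 + 10.5 − 4.375 − 1.25 = 54.25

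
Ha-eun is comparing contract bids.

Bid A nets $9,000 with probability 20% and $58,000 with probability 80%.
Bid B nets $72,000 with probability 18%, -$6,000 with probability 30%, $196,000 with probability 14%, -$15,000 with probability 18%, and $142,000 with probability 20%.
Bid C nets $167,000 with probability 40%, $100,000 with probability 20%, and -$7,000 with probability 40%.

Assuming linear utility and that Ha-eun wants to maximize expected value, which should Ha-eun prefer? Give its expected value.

Bid C ($84,000)

Bid A = 0.2 × 9000 + 0.8 × 58000 = 1800 + 46400 = 48200
Bid B = 0.18 × 72000 + 0.3 × (-6000) + 0.14 × 196000 + 0.18 × (-15000) + 0.2 × 142000 = 12960 − 1800 + 27440 − 2700 + 28400 = 64300
Bid C = 0.4 × 167000 + 0.2 × 100000 + 0.4 × (-7000) = 66800 + 20000 − 2800 = 84000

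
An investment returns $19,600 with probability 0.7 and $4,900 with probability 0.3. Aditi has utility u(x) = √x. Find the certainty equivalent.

$14,161

E[u] = 0.7·√19600 + 0.3·√4900 = 0.7·140 + 0.3·70 = 119
CE = (119)² = 14161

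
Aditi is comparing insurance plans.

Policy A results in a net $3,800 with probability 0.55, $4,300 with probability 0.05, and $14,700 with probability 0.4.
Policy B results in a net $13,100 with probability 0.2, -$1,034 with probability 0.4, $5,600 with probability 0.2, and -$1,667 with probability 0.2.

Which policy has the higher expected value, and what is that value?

Policy A = 0.55 × 3800 + 0.05 × 4300 + 0.4 × 14700 = 2090 + 215 + 5880 = 8185
Policy B = 0.2 × 13100 + 0.4 × (-1034) + 0.2 × 5600 + 0.2 × (-1667) = 2620 − 413.6 + 1120 − 333.4 = 2993

Policy A ($8,185)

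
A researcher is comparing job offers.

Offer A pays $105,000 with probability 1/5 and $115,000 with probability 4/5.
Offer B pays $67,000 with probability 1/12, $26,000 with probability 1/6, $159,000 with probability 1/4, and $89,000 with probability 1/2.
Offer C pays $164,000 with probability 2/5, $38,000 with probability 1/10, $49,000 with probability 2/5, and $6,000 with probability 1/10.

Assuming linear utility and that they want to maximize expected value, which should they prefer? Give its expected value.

Offer A = 1/5 × 105000 + 4/5 × 115000 = 21000 + 92000 = 113000
Offer B = 1/12 × 67000 + 1/6 × 26000 + 1/4 × 159000 + 1/2 × 89000 = 5583.3333 + 4333.3333 + 39750 + 44500 = 94166.6667
Offer C = 2/5 × 164000 + 1/10 × 38000 + 2/5 × 49000 + 1/10 × 6000 = 65600 + 3800 + 19600 + 600 = 89600

Offer A ($113,000)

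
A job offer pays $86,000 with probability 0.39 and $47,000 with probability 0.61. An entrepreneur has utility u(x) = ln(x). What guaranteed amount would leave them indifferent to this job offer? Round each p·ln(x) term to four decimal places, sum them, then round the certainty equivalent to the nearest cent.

E[u] = 0.39·ln(86000) + 0.61·ln(47000) = 4.4312 + 6.5623 = 10.9935
CE = e^10.9935 ≈ 59486.22

$59,486.22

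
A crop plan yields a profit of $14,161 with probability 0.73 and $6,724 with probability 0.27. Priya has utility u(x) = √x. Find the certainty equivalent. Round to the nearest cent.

$11,883.18

E[u] = 0.73·√14161 + 0.27·√6724 = 0.73·119 + 0.27·82 = 109.01
CE = (109.01)² = 11883.1801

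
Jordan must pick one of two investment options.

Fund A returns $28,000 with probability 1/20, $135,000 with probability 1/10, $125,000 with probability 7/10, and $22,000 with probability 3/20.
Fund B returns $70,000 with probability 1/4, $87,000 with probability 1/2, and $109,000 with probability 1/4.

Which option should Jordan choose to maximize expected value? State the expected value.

Fund A = 1/20 × 28000 + 1/10 × 135000 + 7/10 × 125000 + 3/20 × 22000 = 1400 + 13500 + 87500 + 3300 = 105700
Fund B = 1/4 × 70000 + 1/2 × 87000 + 1/4 × 109000 = 17500 + 43500 + 27250 = 88250

Fund A ($105,700)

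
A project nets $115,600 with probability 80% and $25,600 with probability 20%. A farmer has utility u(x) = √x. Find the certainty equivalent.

E[u] = 0.8·√115600 + 0.2·√25600 = 0.8·340 + 0.2·160 = 304
CE = (304)² = 92416

$92,416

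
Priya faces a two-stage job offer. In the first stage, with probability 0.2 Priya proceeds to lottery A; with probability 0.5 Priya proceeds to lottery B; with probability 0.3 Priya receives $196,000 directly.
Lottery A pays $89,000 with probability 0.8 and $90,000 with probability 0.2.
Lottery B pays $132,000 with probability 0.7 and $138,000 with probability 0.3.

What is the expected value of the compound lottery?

EV(A) = 0.8 × 89000 + 0.2 × 90000 = 71200 + 18000 = 89200
EV(B) = 0.7 × 132000 + 0.3 × 138000 = 92400 + 41400 = 133800
Branch C: 196000 (certain)
Overall = 0.2 × 89200 + 0.5 × 133800 + 0.3 × 196000 = 17840 + 66900 + 58800 = 143540

$143,540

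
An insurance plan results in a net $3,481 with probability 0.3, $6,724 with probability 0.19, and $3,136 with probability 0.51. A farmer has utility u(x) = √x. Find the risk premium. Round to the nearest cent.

E[u] = 0.3·√3481 + 0.19·√6724 + 0.51·√3136 = 0.3·59 + 0.19·82 + 0.51·56 = 61.84
CE = (61.84)² = 3824.1856
Risk premium = EV − CE = 3921.22 − 3824.1856 = 97.0344

$97.03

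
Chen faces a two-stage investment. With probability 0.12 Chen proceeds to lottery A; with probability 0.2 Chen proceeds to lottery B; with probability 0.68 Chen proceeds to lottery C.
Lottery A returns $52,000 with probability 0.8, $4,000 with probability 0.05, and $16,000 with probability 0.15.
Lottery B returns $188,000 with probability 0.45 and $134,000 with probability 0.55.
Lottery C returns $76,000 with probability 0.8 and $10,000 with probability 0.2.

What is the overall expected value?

EV(A) = 0.8 × 52000 + 0.05 × 4000 + 0.15 × 16000 = 41600 + 200 + 2400 = 44200
EV(B) = 0.45 × 188000 + 0.55 × 134000 = 84600 + 73700 = 158300
EV(C) = 0.8 × 76000 + 0.2 × 10000 = 60800 + 2000 = 62800
Overall = 0.12 × 44200 + 0.2 × 158300 + 0.68 × 62800 = 5304 + 31660 + 42704 = 79668

$79,668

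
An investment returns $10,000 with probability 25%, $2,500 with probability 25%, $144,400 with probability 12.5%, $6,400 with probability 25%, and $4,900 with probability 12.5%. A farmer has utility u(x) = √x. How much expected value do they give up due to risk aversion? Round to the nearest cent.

$10,448.44

E[u] = 0.25·√10000 + 0.25·√2500 + 0.125·√144400 + 0.25·√6400 + 0.125·√4900 = 0.25·100 + 0.25·50 + 0.125·380 + 0.25·80 + 0.125·70 = 113.75
CE = (113.75)² = 12939.0625
Risk premium = EV − CE = 23387.5 − 12939.0625 = 10448.4375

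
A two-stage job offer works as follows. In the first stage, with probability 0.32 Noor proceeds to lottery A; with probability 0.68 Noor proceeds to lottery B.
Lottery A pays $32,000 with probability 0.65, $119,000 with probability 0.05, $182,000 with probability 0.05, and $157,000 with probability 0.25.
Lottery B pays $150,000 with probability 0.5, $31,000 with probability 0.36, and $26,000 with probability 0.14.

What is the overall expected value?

$85,096

EV(A) = 0.65 × 32000 + 0.05 × 119000 + 0.05 × 182000 + 0.25 × 157000 = 20800 + 5950 + 9100 + 39250 = 75100
EV(B) = 0.5 × 150000 + 0.36 × 31000 + 0.14 × 26000 = 75000 + 11160 + 3640 = 89800
Overall = 0.32 × 75100 + 0.68 × 89800 = 24032 + 61064 = 85096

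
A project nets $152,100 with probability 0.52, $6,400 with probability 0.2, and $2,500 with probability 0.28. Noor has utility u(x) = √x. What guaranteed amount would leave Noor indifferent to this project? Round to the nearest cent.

E[u] = 0.52·√152100 + 0.2·√6400 + 0.28·√2500 = 0.52·390 + 0.2·80 + 0.28·50 = 232.8
CE = (232.8)² = 54195.84

$54,195.84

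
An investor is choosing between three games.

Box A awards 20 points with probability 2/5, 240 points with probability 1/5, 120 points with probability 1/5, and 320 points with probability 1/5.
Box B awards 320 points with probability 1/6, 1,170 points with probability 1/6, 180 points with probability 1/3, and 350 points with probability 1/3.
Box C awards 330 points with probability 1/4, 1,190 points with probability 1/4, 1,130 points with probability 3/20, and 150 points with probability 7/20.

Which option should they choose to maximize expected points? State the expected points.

Box A = 2/5 × 20 + 1/5 × 240 + 1/5 × 120 + 1/5 × 320 = 8 + 48 + 24 + 64 = 144
Box B = 1/6 × 320 + 1/6 × 1170 + 1/3 × 180 + 1/3 × 350 = 53.3333 + 195 + 60 + 116.6667 = 425
Box C = 1/4 × 330 + 1/4 × 1190 + 3/20 × 1130 + 7/20 × 150 = 82.5 + 297.5 + 169.5 + 52.5 = 602

Box C (602 points)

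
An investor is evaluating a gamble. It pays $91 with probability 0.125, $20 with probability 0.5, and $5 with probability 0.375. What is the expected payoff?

$23.25

EV = 0.125 × 91 + 0.5 × 20 + 0.375 × 5 = 11.375 + 10 + 1.875 = 23.25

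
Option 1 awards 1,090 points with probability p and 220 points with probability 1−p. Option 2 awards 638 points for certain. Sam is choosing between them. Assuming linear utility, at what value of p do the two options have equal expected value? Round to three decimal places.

p·1090 + (1−p)·220 = 638
870p + 220 = 638
p = (638 − 220) / 870

p = 0.480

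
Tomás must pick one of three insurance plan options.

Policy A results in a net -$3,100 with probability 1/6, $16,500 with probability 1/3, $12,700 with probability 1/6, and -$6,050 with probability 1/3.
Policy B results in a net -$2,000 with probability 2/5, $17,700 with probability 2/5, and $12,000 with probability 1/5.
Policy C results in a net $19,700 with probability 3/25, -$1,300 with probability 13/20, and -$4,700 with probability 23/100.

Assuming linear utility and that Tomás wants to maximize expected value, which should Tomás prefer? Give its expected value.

Policy A = 1/6 × (-3100) + 1/3 × 16500 + 1/6 × 12700 + 1/3 × (-6050) = -516.6667 + 5500 + 2116.6667 − 2016.6667 = 5083.3333
Policy B = 2/5 × (-2000) + 2/5 × 17700 + 1/5 × 12000 = -800 + 7080 + 2400 = 8680
Policy C = 3/25 × 19700 + 13/20 × (-1300) + 23/100 × (-4700) = 2364 − 845 − 1081 = 438

Policy B ($8,680)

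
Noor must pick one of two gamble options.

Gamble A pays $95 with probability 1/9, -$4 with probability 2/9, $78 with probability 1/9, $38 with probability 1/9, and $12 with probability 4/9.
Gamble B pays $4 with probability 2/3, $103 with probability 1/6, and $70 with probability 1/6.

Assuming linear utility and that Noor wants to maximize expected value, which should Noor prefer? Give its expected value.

Gamble B ($31.50)

Gamble A = 1/9 × 95 + 2/9 × (-4) + 1/9 × 78 + 1/9 × 38 + 4/9 × 12 = 10.5556 − 0.8889 + 8.6667 + 4.2222 + 5.3333 = 27.8889
Gamble B = 2/3 × 4 + 1/6 × 103 + 1/6 × 70 = 2.6667 + 17.1667 + 11.6667 = 31.5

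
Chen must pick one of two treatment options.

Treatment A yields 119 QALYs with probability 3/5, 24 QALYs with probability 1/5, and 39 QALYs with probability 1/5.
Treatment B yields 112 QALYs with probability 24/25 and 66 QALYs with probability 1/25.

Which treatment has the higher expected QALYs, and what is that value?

Treatment B (110.16 QALYs)

Treatment A = 3/5 × 119 + 1/5 × 24 + 1/5 × 39 = 71.4 + 4.8 + 7.8 = 84
Treatment B = 24/25 × 112 + 1/25 × 66 = 107.52 + 2.64 = 110.16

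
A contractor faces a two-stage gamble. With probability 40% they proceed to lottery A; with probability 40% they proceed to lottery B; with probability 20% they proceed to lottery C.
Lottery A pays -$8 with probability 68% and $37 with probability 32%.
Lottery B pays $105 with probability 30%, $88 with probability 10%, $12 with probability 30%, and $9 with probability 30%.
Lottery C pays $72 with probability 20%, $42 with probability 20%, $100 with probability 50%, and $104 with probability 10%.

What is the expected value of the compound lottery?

EV(A) = 0.68 × (-8) + 0.32 × 37 = -5.44 + 11.84 = 6.4
EV(B) = 0.3 × 105 + 0.1 × 88 + 0.3 × 12 + 0.3 × 9 = 31.5 + 8.8 + 3.6 + 2.7 = 46.6
EV(C) = 0.2 × 72 + 0.2 × 42 + 0.5 × 100 + 0.1 × 104 = 14.4 + 8.4 + 50 + 10.4 = 83.2
Overall = 0.4 × 6.4 + 0.4 × 46.6 + 0.2 × 83.2 = 2.56 + 18.64 + 16.64 = 37.84

$37.84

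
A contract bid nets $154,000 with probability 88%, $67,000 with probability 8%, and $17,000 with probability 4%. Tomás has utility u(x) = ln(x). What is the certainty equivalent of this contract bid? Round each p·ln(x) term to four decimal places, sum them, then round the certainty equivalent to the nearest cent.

E[u] = 0.88·ln(154000) + 0.08·ln(67000) + 0.04·ln(17000) = 10.5113 + 0.8890 + 0.3896 = 11.7899
CE = e^11.7899 ≈ 131913.28

$131,913.28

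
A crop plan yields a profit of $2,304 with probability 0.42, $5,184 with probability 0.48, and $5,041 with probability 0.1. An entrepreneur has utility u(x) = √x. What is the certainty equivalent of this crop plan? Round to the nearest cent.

$3,821.71

E[u] = 0.42·√2304 + 0.48·√5184 + 0.1·√5041 = 0.42·48 + 0.48·72 + 0.1·71 = 61.82
CE = (61.82)² = 3821.7124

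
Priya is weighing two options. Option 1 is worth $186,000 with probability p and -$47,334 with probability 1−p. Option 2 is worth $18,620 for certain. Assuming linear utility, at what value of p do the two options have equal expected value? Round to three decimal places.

p·186000 + (1−p)·(-47334) = 18620
233334p − 47334 = 18620
p = (18620 + 47334) / 233334

p = 0.283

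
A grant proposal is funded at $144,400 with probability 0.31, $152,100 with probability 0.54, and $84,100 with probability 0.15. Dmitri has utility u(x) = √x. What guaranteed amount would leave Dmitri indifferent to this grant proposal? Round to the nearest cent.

E[u] = 0.31·√144400 + 0.54·√152100 + 0.15·√84100 = 0.31·380 + 0.54·390 + 0.15·290 = 371.9
CE = (371.9)² = 138309.61

$138,309.61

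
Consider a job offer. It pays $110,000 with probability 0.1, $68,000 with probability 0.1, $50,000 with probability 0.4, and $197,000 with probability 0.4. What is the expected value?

EV = 0.1 × 110000 + 0.1 × 68000 + 0.4 × 50000 + 0.4 × 197000 = 11000 + 6800 + 20000 + 78800 = 116600

$116,600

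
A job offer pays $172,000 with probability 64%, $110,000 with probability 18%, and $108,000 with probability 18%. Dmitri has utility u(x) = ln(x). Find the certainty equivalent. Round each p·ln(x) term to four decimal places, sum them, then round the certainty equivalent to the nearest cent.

$145,961.77

E[u] = 0.64·ln(172000) + 0.18·ln(110000) + 0.18·ln(108000) = 7.7154 + 2.0895 + 2.0862 = 11.8911
CE = e^11.8911 ≈ 145961.77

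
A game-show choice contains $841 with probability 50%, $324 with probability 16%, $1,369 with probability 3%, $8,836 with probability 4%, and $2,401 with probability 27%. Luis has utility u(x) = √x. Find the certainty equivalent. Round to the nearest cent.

E[u] = 0.5·√841 + 0.16·√324 + 0.03·√1369 + 0.04·√8836 + 0.27·√2401 = 0.5·29 + 0.16·18 + 0.03·37 + 0.04·94 + 0.27·49 = 35.48
CE = (35.48)² = 1258.8304

$1,258.83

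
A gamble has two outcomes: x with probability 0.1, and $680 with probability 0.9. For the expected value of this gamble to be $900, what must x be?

0.1·x + 0.9·680 = 900
0.1·x = 900 − 612 = 288
x = 288 / 0.1 = 2880

x = $2,880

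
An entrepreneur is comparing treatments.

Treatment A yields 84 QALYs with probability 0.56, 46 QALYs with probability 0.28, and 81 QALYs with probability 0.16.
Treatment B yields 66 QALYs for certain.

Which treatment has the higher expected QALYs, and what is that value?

Treatment A (72.88 QALYs)

Treatment A = 0.56 × 84 + 0.28 × 46 + 0.16 × 81 = 47.04 + 12.88 + 12.96 = 72.88
Treatment B: 66 (certain)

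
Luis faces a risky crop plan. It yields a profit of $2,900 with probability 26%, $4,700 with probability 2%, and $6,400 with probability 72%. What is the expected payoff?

$5,456

EV = 0.26 × 2900 + 0.02 × 4700 + 0.72 × 6400 = 754 + 94 + 4608 = 5456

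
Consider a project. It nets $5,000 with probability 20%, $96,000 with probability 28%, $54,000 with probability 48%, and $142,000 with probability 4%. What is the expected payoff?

$59,480

EV = 0.2 × 5000 + 0.28 × 96000 + 0.48 × 54000 + 0.04 × 142000 = 1000 + 26880 + 25920 + 5680 = 59480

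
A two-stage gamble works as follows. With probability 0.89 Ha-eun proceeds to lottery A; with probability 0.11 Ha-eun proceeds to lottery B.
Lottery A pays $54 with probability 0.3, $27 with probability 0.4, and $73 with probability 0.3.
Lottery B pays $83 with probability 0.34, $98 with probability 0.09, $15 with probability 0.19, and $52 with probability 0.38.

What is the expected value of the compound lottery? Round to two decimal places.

EV(A) = 0.3 × 54 + 0.4 × 27 + 0.3 × 73 = 16.2 + 10.8 + 21.9 = 48.9
EV(B) = 0.34 × 83 + 0.09 × 98 + 0.19 × 15 + 0.38 × 52 = 28.22 + 8.82 + 2.85 + 19.76 = 59.65
Overall = 0.89 × 48.9 + 0.11 × 59.65 = 43.521 + 6.5615 = 50.0825

$50.08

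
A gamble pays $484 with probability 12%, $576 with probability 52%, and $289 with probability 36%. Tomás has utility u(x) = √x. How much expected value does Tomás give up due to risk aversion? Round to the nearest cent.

E[u] = 0.12·√484 + 0.52·√576 + 0.36·√289 = 0.12·22 + 0.52·24 + 0.36·17 = 21.24
CE = (21.24)² = 451.1376
Risk premium = EV − CE = 461.64 − 451.1376 = 10.5024

$10.50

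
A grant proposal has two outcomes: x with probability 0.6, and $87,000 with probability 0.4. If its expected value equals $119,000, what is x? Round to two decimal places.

x = $140,333.33

0.6·x + 0.4·87000 = 119000
0.6·x = 119000 − 34800 = 84200
x = 84200 / 0.6 = 140333.3333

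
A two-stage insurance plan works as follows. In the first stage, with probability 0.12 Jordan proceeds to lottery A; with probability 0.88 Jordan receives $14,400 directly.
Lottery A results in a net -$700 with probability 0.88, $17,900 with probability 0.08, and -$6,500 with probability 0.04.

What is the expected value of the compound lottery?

$12,738.72

EV(A) = 0.88 × (-700) + 0.08 × 17900 + 0.04 × (-6500) = -616 + 1432 − 260 = 556
Branch B: 14400 (certain)
Overall = 0.12 × 556 + 0.88 × 14400 = 66.72 + 12672 = 12738.72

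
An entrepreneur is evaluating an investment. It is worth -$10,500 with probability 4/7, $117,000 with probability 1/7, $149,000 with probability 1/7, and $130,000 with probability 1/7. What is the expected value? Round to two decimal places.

$50,571.43

EV = 4/7 × (-10500) + 1/7 × 117000 + 1/7 × 149000 + 1/7 × 130000 = -6000 + 16714.2857 + 21285.7143 + 18571.4286 = 50571.4286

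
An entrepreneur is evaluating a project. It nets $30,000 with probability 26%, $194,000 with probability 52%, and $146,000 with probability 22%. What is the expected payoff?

EV = 0.26 × 30000 + 0.52 × 194000 + 0.22 × 146000 = 7800 + 100880 + 32120 = 140800

$140,800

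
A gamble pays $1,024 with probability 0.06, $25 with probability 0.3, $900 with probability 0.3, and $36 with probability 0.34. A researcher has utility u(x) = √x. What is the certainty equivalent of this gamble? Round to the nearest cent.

E[u] = 0.06·√1024 + 0.3·√25 + 0.3·√900 + 0.34·√36 = 0.06·32 + 0.3·5 + 0.3·30 + 0.34·6 = 14.46
CE = (14.46)² = 209.0916

$209.09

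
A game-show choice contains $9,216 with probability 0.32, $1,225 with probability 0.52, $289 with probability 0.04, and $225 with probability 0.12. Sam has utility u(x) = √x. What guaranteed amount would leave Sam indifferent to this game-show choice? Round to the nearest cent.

E[u] = 0.32·√9216 + 0.52·√1225 + 0.04·√289 + 0.12·√225 = 0.32·96 + 0.52·35 + 0.04·17 + 0.12·15 = 51.4
CE = (51.4)² = 2641.96

$2,641.96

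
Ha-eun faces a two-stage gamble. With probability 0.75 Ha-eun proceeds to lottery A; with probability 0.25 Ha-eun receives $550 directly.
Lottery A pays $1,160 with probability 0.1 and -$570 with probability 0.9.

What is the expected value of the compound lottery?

-$160.25

EV(A) = 0.1 × 1160 + 0.9 × (-570) = 116 − 513 = -397
Branch B: 550 (certain)
Overall = 0.75 × (-397) + 0.25 × 550 = -297.75 + 137.5 = -160.25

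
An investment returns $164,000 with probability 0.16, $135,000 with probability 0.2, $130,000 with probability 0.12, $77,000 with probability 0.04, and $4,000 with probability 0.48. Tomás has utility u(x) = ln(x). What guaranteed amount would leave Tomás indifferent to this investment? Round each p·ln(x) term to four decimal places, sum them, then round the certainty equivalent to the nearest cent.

E[u] = 0.16·ln(164000) + 0.2·ln(135000) + 0.12·ln(130000) + 0.04·ln(77000) + 0.48·ln(4000) = 1.9212 + 2.3626 + 1.4130 + 0.4501 + 3.9811 = 10.1280
CE = e^10.1280 ≈ 25034.25

$25,034.25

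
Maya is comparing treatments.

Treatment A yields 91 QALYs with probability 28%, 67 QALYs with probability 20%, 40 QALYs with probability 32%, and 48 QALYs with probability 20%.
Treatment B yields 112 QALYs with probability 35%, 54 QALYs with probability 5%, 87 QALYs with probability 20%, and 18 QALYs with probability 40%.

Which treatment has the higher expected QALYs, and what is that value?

Treatment A = 0.28 × 91 + 0.2 × 67 + 0.32 × 40 + 0.2 × 48 = 25.48 + 13.4 + 12.8 + 9.6 = 61.28
Treatment B = 0.35 × 112 + 0.05 × 54 + 0.2 × 87 + 0.4 × 18 = 39.2 + 2.7 + 17.4 + 7.2 = 66.5

Treatment B (66.5 QALYs)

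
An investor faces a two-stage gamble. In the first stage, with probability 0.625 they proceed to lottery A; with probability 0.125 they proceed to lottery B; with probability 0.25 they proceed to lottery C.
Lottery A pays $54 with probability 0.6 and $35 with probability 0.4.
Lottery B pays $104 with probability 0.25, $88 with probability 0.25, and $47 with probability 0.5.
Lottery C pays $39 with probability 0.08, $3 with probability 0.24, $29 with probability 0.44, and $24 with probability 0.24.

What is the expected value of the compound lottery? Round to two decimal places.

$43.53

EV(A) = 0.6 × 54 + 0.4 × 35 = 32.4 + 14 = 46.4
EV(B) = 0.25 × 104 + 0.25 × 88 + 0.5 × 47 = 26 + 22 + 23.5 = 71.5
EV(C) = 0.08 × 39 + 0.24 × 3 + 0.44 × 29 + 0.24 × 24 = 3.12 + 0.72 + 12.76 + 5.76 = 22.36
Overall = 0.625 × 46.4 + 0.125 × 71.5 + 0.25 × 22.36 = 29 + 8.9375 + 5.59 = 43.5275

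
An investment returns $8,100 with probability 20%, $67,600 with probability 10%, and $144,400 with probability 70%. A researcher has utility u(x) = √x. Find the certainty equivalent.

$96,100

E[u] = 0.2·√8100 + 0.1·√67600 + 0.7·√144400 = 0.2·90 + 0.1·260 + 0.7·380 = 310
CE = (310)² = 96100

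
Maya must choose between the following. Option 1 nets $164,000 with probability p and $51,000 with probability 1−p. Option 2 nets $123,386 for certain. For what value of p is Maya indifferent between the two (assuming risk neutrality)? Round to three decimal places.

p = 0.641

p·164000 + (1−p)·51000 = 123386
113000p + 51000 = 123386
p = (123386 − 51000) / 113000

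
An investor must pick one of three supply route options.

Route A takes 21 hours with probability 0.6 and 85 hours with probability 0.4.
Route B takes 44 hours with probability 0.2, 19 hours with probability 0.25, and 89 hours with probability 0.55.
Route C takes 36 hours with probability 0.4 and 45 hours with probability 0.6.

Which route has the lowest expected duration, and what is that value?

Route C (41.4 hours)

Route A = 0.6 × 21 + 0.4 × 85 = 12.6 + 34 = 46.6
Route B = 0.2 × 44 + 0.25 × 19 + 0.55 × 89 = 8.8 + 4.75 + 48.95 = 62.5
Route C = 0.4 × 36 + 0.6 × 45 = 14.4 + 27 = 41.4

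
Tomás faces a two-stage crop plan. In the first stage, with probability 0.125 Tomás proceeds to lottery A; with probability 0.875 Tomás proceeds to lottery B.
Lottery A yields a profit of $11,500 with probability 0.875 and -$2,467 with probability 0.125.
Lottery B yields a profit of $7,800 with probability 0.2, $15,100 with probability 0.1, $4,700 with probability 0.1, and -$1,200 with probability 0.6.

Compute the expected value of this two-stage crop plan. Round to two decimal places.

$3,686.77

EV(A) = 0.875 × 11500 + 0.125 × (-2467) = 10062.5 − 308.375 = 9754.125
EV(B) = 0.2 × 7800 + 0.1 × 15100 + 0.1 × 4700 + 0.6 × (-1200) = 1560 + 1510 + 470 − 720 = 2820
Overall = 0.125 × 9754.125 + 0.875 × 2820 = 1219.265625 + 2467.5 = 3686.765625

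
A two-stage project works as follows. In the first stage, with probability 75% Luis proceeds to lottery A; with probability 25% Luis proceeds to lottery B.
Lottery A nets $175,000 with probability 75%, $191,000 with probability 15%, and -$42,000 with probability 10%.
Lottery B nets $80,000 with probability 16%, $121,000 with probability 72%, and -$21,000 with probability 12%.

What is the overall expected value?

$141,125

EV(A) = 0.75 × 175000 + 0.15 × 191000 + 0.1 × (-42000) = 131250 + 28650 − 4200 = 155700
EV(B) = 0.16 × 80000 + 0.72 × 121000 + 0.12 × (-21000) = 12800 + 87120 − 2520 = 97400
Overall = 0.75 × 155700 + 0.25 × 97400 = 116775 + 24350 = 141125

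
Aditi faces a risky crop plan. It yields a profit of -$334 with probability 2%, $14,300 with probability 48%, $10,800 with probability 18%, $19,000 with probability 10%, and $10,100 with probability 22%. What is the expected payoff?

$12,923.32

EV = 0.02 × (-334) + 0.48 × 14300 + 0.18 × 10800 + 0.1 × 19000 + 0.22 × 10100 = -6.68 + 6864 + 1944 + 1900 + 2222 = 12923.32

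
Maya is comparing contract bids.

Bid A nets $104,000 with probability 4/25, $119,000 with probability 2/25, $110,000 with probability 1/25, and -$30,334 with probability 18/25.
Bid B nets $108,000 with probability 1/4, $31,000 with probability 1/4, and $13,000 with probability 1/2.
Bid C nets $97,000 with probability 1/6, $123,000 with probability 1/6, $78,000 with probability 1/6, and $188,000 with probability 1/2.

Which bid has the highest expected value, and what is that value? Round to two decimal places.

Bid A = 4/25 × 104000 + 2/25 × 119000 + 1/25 × 110000 + 18/25 × (-30334) = 16640 + 9520 + 4400 − 21840.48 = 8719.52
Bid B = 1/4 × 108000 + 1/4 × 31000 + 1/2 × 13000 = 27000 + 7750 + 6500 = 41250
Bid C = 1/6 × 97000 + 1/6 × 123000 + 1/6 × 78000 + 1/2 × 188000 = 16166.6667 + 20500 + 13000 + 94000 = 143666.6667

Bid C ($143,666.67)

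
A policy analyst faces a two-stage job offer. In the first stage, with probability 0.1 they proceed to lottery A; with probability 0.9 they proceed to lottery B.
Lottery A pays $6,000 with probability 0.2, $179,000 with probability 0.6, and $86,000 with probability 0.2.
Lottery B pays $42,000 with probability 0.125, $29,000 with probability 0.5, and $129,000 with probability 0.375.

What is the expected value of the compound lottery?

$73,892.50

EV(A) = 0.2 × 6000 + 0.6 × 179000 + 0.2 × 86000 = 1200 + 107400 + 17200 = 125800
EV(B) = 0.125 × 42000 + 0.5 × 29000 + 0.375 × 129000 = 5250 + 14500 + 48375 = 68125
Overall = 0.1 × 125800 + 0.9 × 68125 = 12580 + 61312.5 = 73892.5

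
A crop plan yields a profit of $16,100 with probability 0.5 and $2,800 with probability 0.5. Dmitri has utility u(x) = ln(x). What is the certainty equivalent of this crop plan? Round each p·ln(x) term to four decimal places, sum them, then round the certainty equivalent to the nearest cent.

E[u] = 0.5·ln(16100) + 0.5·ln(2800) = 4.8433 + 3.9687 = 8.8120
CE = e^8.8120 ≈ 6714.33

$6,714.33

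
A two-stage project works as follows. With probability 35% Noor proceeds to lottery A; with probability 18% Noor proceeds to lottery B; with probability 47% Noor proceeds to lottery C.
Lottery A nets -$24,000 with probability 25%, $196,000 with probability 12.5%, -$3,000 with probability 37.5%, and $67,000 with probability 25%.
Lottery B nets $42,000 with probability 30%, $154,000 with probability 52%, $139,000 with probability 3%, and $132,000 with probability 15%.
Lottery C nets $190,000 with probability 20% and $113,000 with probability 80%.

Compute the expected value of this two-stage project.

$93,288.75

EV(A) = 0.25 × (-24000) + 0.125 × 196000 + 0.375 × (-3000) + 0.25 × 67000 = -6000 + 24500 − 1125 + 16750 = 34125
EV(B) = 0.3 × 42000 + 0.52 × 154000 + 0.03 × 139000 + 0.15 × 132000 = 12600 + 80080 + 4170 + 19800 = 116650
EV(C) = 0.2 × 190000 + 0.8 × 113000 = 38000 + 90400 = 128400
Overall = 0.35 × 34125 + 0.18 × 116650 + 0.47 × 128400 = 11943.75 + 20997 + 60348 = 93288.75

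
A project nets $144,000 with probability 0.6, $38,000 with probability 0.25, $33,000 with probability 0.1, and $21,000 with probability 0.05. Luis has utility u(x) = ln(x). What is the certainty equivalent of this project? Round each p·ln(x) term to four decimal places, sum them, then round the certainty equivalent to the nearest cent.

E[u] = 0.6·ln(144000) + 0.25·ln(38000) + 0.1·ln(33000) + 0.05·ln(21000) = 7.1265 + 2.6363 + 1.0404 + 0.4976 = 11.3008
CE = e^11.3008 ≈ 80886.32

$80,886.32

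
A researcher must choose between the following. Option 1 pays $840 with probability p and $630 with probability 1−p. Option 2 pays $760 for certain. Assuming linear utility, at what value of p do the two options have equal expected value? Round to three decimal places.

p·840 + (1−p)·630 = 760
210p + 630 = 760
p = (760 − 630) / 210

p = 0.619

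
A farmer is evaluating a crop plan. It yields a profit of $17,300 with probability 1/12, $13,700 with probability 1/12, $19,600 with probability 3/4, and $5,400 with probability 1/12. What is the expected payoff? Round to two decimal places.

EV = 1/12 × 17300 + 1/12 × 13700 + 3/4 × 19600 + 1/12 × 5400 = 1441.6667 + 1141.6667 + 14700 + 450 = 17733.3333

$17,733.33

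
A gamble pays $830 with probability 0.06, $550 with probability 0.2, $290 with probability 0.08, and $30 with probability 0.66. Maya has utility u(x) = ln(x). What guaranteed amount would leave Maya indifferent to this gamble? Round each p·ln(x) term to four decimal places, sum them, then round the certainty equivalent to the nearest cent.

E[u] = 0.06·ln(830) + 0.2·ln(550) + 0.08·ln(290) + 0.66·ln(30) = 0.4033 + 1.2620 + 0.4536 + 2.2448 = 4.3637
CE = e^4.3637 ≈ 78.55

$78.55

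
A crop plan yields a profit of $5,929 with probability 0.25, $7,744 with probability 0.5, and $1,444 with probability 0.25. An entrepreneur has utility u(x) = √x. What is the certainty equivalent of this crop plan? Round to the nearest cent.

E[u] = 0.25·√5929 + 0.5·√7744 + 0.25·√1444 = 0.25·77 + 0.5·88 + 0.25·38 = 72.75
CE = (72.75)² = 5292.5625

$5,292.56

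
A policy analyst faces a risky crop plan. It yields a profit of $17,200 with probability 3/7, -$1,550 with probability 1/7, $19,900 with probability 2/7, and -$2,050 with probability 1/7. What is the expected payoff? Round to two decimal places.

$12,542.86

EV = 3/7 × 17200 + 1/7 × (-1550) + 2/7 × 19900 + 1/7 × (-2050) = 7371.4286 − 221.4286 + 5685.7143 − 292.8571 = 12542.8571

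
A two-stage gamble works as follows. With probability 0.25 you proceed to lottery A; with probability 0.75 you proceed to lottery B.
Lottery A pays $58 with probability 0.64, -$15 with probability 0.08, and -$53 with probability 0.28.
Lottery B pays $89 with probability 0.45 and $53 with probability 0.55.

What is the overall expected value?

EV(A) = 0.64 × 58 + 0.08 × (-15) + 0.28 × (-53) = 37.12 − 1.2 − 14.84 = 21.08
EV(B) = 0.45 × 89 + 0.55 × 53 = 40.05 + 29.15 = 69.2
Overall = 0.25 × 21.08 + 0.75 × 69.2 = 5.27 + 51.9 = 57.17

$57.17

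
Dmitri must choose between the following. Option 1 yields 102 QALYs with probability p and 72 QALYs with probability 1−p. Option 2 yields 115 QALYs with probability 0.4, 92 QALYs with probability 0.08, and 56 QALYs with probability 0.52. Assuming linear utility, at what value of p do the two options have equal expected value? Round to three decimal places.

EV(Option 2) = 0.4 × 115 + 0.08 × 92 + 0.52 × 56 = 46 + 7.36 + 29.12 = 82.48
p·102 + (1−p)·72 = 82.48
30p + 72 = 82.48
p = (82.48 − 72) / 30

p = 0.349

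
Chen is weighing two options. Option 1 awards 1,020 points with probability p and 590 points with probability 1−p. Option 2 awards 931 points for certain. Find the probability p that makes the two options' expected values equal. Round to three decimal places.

p = 0.793

p·1020 + (1−p)·590 = 931
430p + 590 = 931
p = (931 − 590) / 430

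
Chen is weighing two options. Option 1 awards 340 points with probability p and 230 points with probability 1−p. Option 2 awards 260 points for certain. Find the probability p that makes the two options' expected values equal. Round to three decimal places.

p·340 + (1−p)·230 = 260
110p + 230 = 260
p = (260 − 230) / 110

p = 0.273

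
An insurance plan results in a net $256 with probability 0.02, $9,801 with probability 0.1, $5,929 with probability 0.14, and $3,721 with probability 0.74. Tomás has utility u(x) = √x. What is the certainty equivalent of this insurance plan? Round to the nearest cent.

E[u] = 0.02·√256 + 0.1·√9801 + 0.14·√5929 + 0.74·√3721 = 0.02·16 + 0.1·99 + 0.14·77 + 0.74·61 = 66.14
CE = (66.14)² = 4374.4996

$4,374.50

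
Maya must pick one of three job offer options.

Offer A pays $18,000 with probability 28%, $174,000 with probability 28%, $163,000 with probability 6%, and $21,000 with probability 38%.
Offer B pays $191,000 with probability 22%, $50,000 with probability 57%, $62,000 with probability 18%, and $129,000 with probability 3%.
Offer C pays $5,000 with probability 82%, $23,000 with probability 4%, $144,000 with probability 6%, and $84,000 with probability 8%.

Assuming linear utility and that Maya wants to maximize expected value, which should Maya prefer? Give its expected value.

Offer A = 0.28 × 18000 + 0.28 × 174000 + 0.06 × 163000 + 0.38 × 21000 = 5040 + 48720 + 9780 + 7980 = 71520
Offer B = 0.22 × 191000 + 0.57 × 50000 + 0.18 × 62000 + 0.03 × 129000 = 42020 + 28500 + 11160 + 3870 = 85550
Offer C = 0.82 × 5000 + 0.04 × 23000 + 0.06 × 144000 + 0.08 × 84000 = 4100 + 920 + 8640 + 6720 = 20380

Offer B ($85,550)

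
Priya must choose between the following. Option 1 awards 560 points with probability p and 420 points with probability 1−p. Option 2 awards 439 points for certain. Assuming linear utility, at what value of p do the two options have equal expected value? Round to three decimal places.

p = 0.136

p·560 + (1−p)·420 = 439
140p + 420 = 439
p = (439 − 420) / 140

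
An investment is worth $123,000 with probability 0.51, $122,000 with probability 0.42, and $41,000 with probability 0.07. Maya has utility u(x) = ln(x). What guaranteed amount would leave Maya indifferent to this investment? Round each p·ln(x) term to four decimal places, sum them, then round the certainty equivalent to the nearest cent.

$113,504.75

E[u] = 0.51·ln(123000) + 0.42·ln(122000) + 0.07·ln(41000) = 5.9772 + 4.9189 + 0.7435 = 11.6396
CE = e^11.6396 ≈ 113504.75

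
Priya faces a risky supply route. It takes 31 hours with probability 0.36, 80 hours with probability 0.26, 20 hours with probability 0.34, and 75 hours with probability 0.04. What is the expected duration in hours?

EV = 0.36 × 31 + 0.26 × 80 + 0.34 × 20 + 0.04 × 75 = 11.16 + 20.8 + 6.8 + 3 = 41.76

41.76 hours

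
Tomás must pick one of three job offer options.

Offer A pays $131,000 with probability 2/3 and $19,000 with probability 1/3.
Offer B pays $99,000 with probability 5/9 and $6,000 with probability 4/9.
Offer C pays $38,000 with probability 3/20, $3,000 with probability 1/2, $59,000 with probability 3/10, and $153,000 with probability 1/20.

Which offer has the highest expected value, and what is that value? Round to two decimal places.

Offer A = 2/3 × 131000 + 1/3 × 19000 = 87333.3333 + 6333.3333 = 93666.6667
Offer B = 5/9 × 99000 + 4/9 × 6000 = 55000 + 2666.6667 = 57666.6667
Offer C = 3/20 × 38000 + 1/2 × 3000 + 3/10 × 59000 + 1/20 × 153000 = 5700 + 1500 + 17700 + 7650 = 32550

Offer A ($93,666.67)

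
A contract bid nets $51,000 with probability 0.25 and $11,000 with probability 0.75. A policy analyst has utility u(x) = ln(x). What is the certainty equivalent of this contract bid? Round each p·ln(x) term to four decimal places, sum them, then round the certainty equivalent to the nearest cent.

E[u] = 0.25·ln(51000) + 0.75·ln(11000) = 2.7099 + 6.9792 = 9.6891
CE = e^9.6891 ≈ 16140.71

$16,140.71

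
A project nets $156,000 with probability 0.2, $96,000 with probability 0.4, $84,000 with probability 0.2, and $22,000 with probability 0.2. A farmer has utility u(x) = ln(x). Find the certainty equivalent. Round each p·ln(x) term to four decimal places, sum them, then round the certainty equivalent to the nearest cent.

E[u] = 0.2·ln(156000) + 0.4·ln(96000) + 0.2·ln(84000) + 0.2·ln(22000) = 2.3915 + 4.5888 + 2.2677 + 1.9998 = 11.2478
CE = e^11.2478 ≈ 76710.97

$76,710.97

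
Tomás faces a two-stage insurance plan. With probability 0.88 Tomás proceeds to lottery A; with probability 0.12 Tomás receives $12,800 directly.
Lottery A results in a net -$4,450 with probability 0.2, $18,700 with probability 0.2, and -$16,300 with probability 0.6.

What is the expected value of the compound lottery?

-$4,562.40

EV(A) = 0.2 × (-4450) + 0.2 × 18700 + 0.6 × (-16300) = -890 + 3740 − 9780 = -6930
Branch B: 12800 (certain)
Overall = 0.88 × (-6930) + 0.12 × 12800 = -6098.4 + 1536 = -4562.4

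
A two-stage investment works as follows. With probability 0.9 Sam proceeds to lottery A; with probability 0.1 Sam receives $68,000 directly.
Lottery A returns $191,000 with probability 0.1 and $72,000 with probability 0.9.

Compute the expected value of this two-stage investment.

$82,310

EV(A) = 0.1 × 191000 + 0.9 × 72000 = 19100 + 64800 = 83900
Branch B: 68000 (certain)
Overall = 0.9 × 83900 + 0.1 × 68000 = 75510 + 6800 = 82310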